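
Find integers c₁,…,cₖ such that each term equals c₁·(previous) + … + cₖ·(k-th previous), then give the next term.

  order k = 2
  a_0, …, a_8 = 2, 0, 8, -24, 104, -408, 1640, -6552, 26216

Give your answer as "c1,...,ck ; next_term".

  a_2 = -3·0 + 4·2 = 8
  a_3 = -3·8 + 4·0 = -24
  a_4 = -3·-24 + 4·8 = 104
  a_5 = -3·104 + 4·-24 = -408
  a_6 = -3·-408 + 4·104 = 1640
  a_7 = -3·1640 + 4·-408 = -6552
  a_8 = -3·-6552 + 4·1640 = 26216
  a_9 = -3·26216 + 4·-6552 = -104856

-3,4 ; -104856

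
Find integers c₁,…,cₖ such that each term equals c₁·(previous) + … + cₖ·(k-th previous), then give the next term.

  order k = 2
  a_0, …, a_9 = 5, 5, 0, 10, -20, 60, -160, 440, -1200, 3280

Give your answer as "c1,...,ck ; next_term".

-2,2 ; -8960

  a_2 = -2·5 + 2·5 = 0
  a_3 = -2·0 + 2·5 = 10
  a_4 = -2·10 + 2·0 = -20
  a_5 = -2·-20 + 2·10 = 60
  a_6 = -2·60 + 2·-20 = -160
  a_7 = -2·-160 + 2·60 = 440
  a_8 = -2·440 + 2·-160 = -1200
  a_9 = -2·-1200 + 2·440 = 3280
  a_10 = -2·3280 + 2·-1200 = -8960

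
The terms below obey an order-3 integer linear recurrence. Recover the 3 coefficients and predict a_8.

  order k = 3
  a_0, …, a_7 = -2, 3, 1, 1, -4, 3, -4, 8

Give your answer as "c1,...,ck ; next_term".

-1,0,-1 ; -11

  a_3 = -1·1 + 0·3 + -1·-2 = 1
  a_4 = -1·1 + 0·1 + -1·3 = -4
  a_5 = -1·-4 + 0·1 + -1·1 = 3
  a_6 = -1·3 + 0·-4 + -1·1 = -4
  a_7 = -1·-4 + 0·3 + -1·-4 = 8
  a_8 = -1·8 + 0·-4 + -1·3 = -11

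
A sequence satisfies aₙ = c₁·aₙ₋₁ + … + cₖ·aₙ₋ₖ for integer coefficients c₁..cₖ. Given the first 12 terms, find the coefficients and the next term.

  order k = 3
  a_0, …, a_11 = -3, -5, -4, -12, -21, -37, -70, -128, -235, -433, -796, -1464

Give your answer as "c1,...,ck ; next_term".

  a_3 = 1·-4 + 1·-5 + 1·-3 = -12
  a_4 = 1·-12 + 1·-4 + 1·-5 = -21
  a_5 = 1·-21 + 1·-12 + 1·-4 = -37
  a_6 = 1·-37 + 1·-21 + 1·-12 = -70
  a_7 = 1·-70 + 1·-37 + 1·-21 = -128
  a_8 = 1·-128 + 1·-70 + 1·-37 = -235
  a_9 = 1·-235 + 1·-128 + 1·-70 = -433
  a_10 = 1·-433 + 1·-235 + 1·-128 = -796
  a_11 = 1·-796 + 1·-433 + 1·-235 = -1464
  a_12 = 1·-1464 + 1·-796 + 1·-433 = -2693

1,1,1 ; -2693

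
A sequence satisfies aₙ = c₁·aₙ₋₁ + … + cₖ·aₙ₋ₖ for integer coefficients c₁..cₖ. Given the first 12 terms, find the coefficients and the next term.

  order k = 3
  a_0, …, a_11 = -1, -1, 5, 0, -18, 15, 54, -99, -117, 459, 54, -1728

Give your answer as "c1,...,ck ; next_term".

  a_3 = 0·5 + -3·-1 + 3·-1 = 0
  a_4 = 0·0 + -3·5 + 3·-1 = -18
  a_5 = 0·-18 + -3·0 + 3·5 = 15
  a_6 = 0·15 + -3·-18 + 3·0 = 54
  a_7 = 0·54 + -3·15 + 3·-18 = -99
  a_8 = 0·-99 + -3·54 + 3·15 = -117
  a_9 = 0·-117 + -3·-99 + 3·54 = 459
  a_10 = 0·459 + -3·-117 + 3·-99 = 54
  a_11 = 0·54 + -3·459 + 3·-117 = -1728
  a_12 = 0·-1728 + -3·54 + 3·459 = 1215

0,-3,3 ; 1215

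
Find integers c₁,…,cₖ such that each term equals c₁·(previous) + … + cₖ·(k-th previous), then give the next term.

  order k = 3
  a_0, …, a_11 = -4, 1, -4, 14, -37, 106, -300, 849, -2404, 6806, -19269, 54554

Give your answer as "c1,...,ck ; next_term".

-2,2,-1 ; -154452

  a_3 = -2·-4 + 2·1 + -1·-4 = 14
  a_4 = -2·14 + 2·-4 + -1·1 = -37
  a_5 = -2·-37 + 2·14 + -1·-4 = 106
  a_6 = -2·106 + 2·-37 + -1·14 = -300
  a_7 = -2·-300 + 2·106 + -1·-37 = 849
  a_8 = -2·849 + 2·-300 + -1·106 = -2404
  a_9 = -2·-2404 + 2·849 + -1·-300 = 6806
  a_10 = -2·6806 + 2·-2404 + -1·849 = -19269
  a_11 = -2·-19269 + 2·6806 + -1·-2404 = 54554
  a_12 = -2·54554 + 2·-19269 + -1·6806 = -154452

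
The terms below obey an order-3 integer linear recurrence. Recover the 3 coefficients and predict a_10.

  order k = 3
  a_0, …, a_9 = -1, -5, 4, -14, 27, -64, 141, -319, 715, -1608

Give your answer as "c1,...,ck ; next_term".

  a_3 = -2·4 + 1·-5 + 1·-1 = -14
  a_4 = -2·-14 + 1·4 + 1·-5 = 27
  a_5 = -2·27 + 1·-14 + 1·4 = -64
  a_6 = -2·-64 + 1·27 + 1·-14 = 141
  a_7 = -2·141 + 1·-64 + 1·27 = -319
  a_8 = -2·-319 + 1·141 + 1·-64 = 715
  a_9 = -2·715 + 1·-319 + 1·141 = -1608
  a_10 = -2·-1608 + 1·715 + 1·-319 = 3612

-2,1,1 ; 3612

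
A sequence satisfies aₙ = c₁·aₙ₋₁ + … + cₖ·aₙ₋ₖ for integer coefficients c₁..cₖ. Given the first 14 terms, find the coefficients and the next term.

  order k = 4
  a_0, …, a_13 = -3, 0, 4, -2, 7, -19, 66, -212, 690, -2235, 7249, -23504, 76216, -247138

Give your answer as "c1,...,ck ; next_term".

  a_4 = -3·-2 + 1·4 + 1·0 + 1·-3 = 7
  a_5 = -3·7 + 1·-2 + 1·4 + 1·0 = -19
  a_6 = -3·-19 + 1·7 + 1·-2 + 1·4 = 66
  a_7 = -3·66 + 1·-19 + 1·7 + 1·-2 = -212
  a_8 = -3·-212 + 1·66 + 1·-19 + 1·7 = 690
  a_9 = -3·690 + 1·-212 + 1·66 + 1·-19 = -2235
  a_10 = -3·-2235 + 1·690 + 1·-212 + 1·66 = 7249
  a_11 = -3·7249 + 1·-2235 + 1·690 + 1·-212 = -23504
  a_12 = -3·-23504 + 1·7249 + 1·-2235 + 1·690 = 76216
  a_13 = -3·76216 + 1·-23504 + 1·7249 + 1·-2235 = -247138
  a_14 = -3·-247138 + 1·76216 + 1·-23504 + 1·7249 = 801375

-3,1,1,1 ; 801375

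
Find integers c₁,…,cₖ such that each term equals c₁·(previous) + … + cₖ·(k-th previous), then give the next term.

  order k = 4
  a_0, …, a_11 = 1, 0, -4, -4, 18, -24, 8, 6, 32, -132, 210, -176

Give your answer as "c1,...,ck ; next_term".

-2,-2,-1,2 ; 128

  a_4 = -2·-4 + -2·-4 + -1·0 + 2·1 = 18
  a_5 = -2·18 + -2·-4 + -1·-4 + 2·0 = -24
  a_6 = -2·-24 + -2·18 + -1·-4 + 2·-4 = 8
  a_7 = -2·8 + -2·-24 + -1·18 + 2·-4 = 6
  a_8 = -2·6 + -2·8 + -1·-24 + 2·18 = 32
  a_9 = -2·32 + -2·6 + -1·8 + 2·-24 = -132
  a_10 = -2·-132 + -2·32 + -1·6 + 2·8 = 210
  a_11 = -2·210 + -2·-132 + -1·32 + 2·6 = -176
  a_12 = -2·-176 + -2·210 + -1·-132 + 2·32 = 128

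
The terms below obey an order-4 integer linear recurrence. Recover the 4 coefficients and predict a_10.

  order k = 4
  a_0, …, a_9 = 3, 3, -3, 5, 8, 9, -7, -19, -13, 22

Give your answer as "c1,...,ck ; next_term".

  a_4 = 1·5 + -1·-3 + -1·3 + 1·3 = 8
  a_5 = 1·8 + -1·5 + -1·-3 + 1·3 = 9
  a_6 = 1·9 + -1·8 + -1·5 + 1·-3 = -7
  a_7 = 1·-7 + -1·9 + -1·8 + 1·5 = -19
  a_8 = 1·-19 + -1·-7 + -1·9 + 1·8 = -13
  a_9 = 1·-13 + -1·-19 + -1·-7 + 1·9 = 22
  a_10 = 1·22 + -1·-13 + -1·-19 + 1·-7 = 47

1,-1,-1,1 ; 47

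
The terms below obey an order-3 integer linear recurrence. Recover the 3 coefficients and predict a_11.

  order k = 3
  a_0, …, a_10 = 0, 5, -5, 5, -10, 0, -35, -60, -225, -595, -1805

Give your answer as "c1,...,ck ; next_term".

  a_3 = 2·-5 + 3·5 + -1·0 = 5
  a_4 = 2·5 + 3·-5 + -1·5 = -10
  a_5 = 2·-10 + 3·5 + -1·-5 = 0
  a_6 = 2·0 + 3·-10 + -1·5 = -35
  a_7 = 2·-35 + 3·0 + -1·-10 = -60
  a_8 = 2·-60 + 3·-35 + -1·0 = -225
  a_9 = 2·-225 + 3·-60 + -1·-35 = -595
  a_10 = 2·-595 + 3·-225 + -1·-60 = -1805
  a_11 = 2·-1805 + 3·-595 + -1·-225 = -5170

2,3,-1 ; -5170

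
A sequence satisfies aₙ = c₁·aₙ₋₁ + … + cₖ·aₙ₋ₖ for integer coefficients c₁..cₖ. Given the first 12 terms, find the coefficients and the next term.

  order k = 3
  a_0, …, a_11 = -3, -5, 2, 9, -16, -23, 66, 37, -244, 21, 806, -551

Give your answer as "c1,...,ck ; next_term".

0,-3,2 ; -2376

  a_3 = 0·2 + -3·-5 + 2·-3 = 9
  a_4 = 0·9 + -3·2 + 2·-5 = -16
  a_5 = 0·-16 + -3·9 + 2·2 = -23
  a_6 = 0·-23 + -3·-16 + 2·9 = 66
  a_7 = 0·66 + -3·-23 + 2·-16 = 37
  a_8 = 0·37 + -3·66 + 2·-23 = -244
  a_9 = 0·-244 + -3·37 + 2·66 = 21
  a_10 = 0·21 + -3·-244 + 2·37 = 806
  a_11 = 0·806 + -3·21 + 2·-244 = -551
  a_12 = 0·-551 + -3·806 + 2·21 = -2376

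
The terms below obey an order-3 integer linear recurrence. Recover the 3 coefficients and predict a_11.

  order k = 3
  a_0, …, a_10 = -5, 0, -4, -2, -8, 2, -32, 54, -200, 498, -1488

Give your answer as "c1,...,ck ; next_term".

  a_3 = -2·-4 + 3·0 + 2·-5 = -2
  a_4 = -2·-2 + 3·-4 + 2·0 = -8
  a_5 = -2·-8 + 3·-2 + 2·-4 = 2
  a_6 = -2·2 + 3·-8 + 2·-2 = -32
  a_7 = -2·-32 + 3·2 + 2·-8 = 54
  a_8 = -2·54 + 3·-32 + 2·2 = -200
  a_9 = -2·-200 + 3·54 + 2·-32 = 498
  a_10 = -2·498 + 3·-200 + 2·54 = -1488
  a_11 = -2·-1488 + 3·498 + 2·-200 = 4070

-2,3,2 ; 4070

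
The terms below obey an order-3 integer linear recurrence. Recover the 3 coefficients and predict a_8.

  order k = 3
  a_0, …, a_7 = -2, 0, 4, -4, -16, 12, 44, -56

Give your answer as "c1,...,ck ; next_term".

1,-3,4 ; -140

  a_3 = 1·4 + -3·0 + 4·-2 = -4
  a_4 = 1·-4 + -3·4 + 4·0 = -16
  a_5 = 1·-16 + -3·-4 + 4·4 = 12
  a_6 = 1·12 + -3·-16 + 4·-4 = 44
  a_7 = 1·44 + -3·12 + 4·-16 = -56
  a_8 = 1·-56 + -3·44 + 4·12 = -140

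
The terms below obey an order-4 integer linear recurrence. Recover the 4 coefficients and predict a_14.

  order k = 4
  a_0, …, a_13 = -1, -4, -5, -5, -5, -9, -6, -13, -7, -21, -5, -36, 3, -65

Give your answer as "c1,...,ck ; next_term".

-1,1,1,1 ; 27

  a_4 = -1·-5 + 1·-5 + 1·-4 + 1·-1 = -5
  a_5 = -1·-5 + 1·-5 + 1·-5 + 1·-4 = -9
  a_6 = -1·-9 + 1·-5 + 1·-5 + 1·-5 = -6
  a_7 = -1·-6 + 1·-9 + 1·-5 + 1·-5 = -13
  a_8 = -1·-13 + 1·-6 + 1·-9 + 1·-5 = -7
  a_9 = -1·-7 + 1·-13 + 1·-6 + 1·-9 = -21
  a_10 = -1·-21 + 1·-7 + 1·-13 + 1·-6 = -5
  a_11 = -1·-5 + 1·-21 + 1·-7 + 1·-13 = -36
  a_12 = -1·-36 + 1·-5 + 1·-21 + 1·-7 = 3
  a_13 = -1·3 + 1·-36 + 1·-5 + 1·-21 = -65
  a_14 = -1·-65 + 1·3 + 1·-36 + 1·-5 = 27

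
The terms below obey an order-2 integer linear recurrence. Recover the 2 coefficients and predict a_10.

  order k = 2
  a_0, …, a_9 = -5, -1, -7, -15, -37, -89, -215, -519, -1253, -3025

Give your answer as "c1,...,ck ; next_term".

2,1 ; -7303

  a_2 = 2·-1 + 1·-5 = -7
  a_3 = 2·-7 + 1·-1 = -15
  a_4 = 2·-15 + 1·-7 = -37
  a_5 = 2·-37 + 1·-15 = -89
  a_6 = 2·-89 + 1·-37 = -215
  a_7 = 2·-215 + 1·-89 = -519
  a_8 = 2·-519 + 1·-215 = -1253
  a_9 = 2·-1253 + 1·-519 = -3025
  a_10 = 2·-3025 + 1·-1253 = -7303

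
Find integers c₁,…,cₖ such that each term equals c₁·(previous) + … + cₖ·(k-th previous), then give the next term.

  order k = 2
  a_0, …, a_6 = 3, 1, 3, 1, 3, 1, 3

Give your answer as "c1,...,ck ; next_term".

0,1 ; 1

  a_2 = 0·1 + 1·3 = 3
  a_3 = 0·3 + 1·1 = 1
  a_4 = 0·1 + 1·3 = 3
  a_5 = 0·3 + 1·1 = 1
  a_6 = 0·1 + 1·3 = 3
  a_7 = 0·3 + 1·1 = 1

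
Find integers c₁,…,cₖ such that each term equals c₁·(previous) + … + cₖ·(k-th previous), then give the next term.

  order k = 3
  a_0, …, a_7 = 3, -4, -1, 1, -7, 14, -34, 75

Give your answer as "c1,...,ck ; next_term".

-2,1,1 ; -170

  a_3 = -2·-1 + 1·-4 + 1·3 = 1
  a_4 = -2·1 + 1·-1 + 1·-4 = -7
  a_5 = -2·-7 + 1·1 + 1·-1 = 14
  a_6 = -2·14 + 1·-7 + 1·1 = -34
  a_7 = -2·-34 + 1·14 + 1·-7 = 75
  a_8 = -2·75 + 1·-34 + 1·14 = -170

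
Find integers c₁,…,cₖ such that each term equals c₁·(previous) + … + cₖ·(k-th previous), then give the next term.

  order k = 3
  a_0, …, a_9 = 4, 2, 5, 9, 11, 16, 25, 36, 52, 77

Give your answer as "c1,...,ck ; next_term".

  a_3 = 1·5 + 0·2 + 1·4 = 9
  a_4 = 1·9 + 0·5 + 1·2 = 11
  a_5 = 1·11 + 0·9 + 1·5 = 16
  a_6 = 1·16 + 0·11 + 1·9 = 25
  a_7 = 1·25 + 0·16 + 1·11 = 36
  a_8 = 1·36 + 0·25 + 1·16 = 52
  a_9 = 1·52 + 0·36 + 1·25 = 77
  a_10 = 1·77 + 0·52 + 1·36 = 113

1,0,1 ; 113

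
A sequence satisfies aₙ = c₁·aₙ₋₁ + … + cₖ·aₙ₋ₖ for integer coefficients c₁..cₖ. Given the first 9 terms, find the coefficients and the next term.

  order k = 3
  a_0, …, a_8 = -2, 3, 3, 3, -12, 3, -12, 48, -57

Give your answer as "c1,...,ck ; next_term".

  a_3 = -1·3 + 0·3 + -3·-2 = 3
  a_4 = -1·3 + 0·3 + -3·3 = -12
  a_5 = -1·-12 + 0·3 + -3·3 = 3
  a_6 = -1·3 + 0·-12 + -3·3 = -12
  a_7 = -1·-12 + 0·3 + -3·-12 = 48
  a_8 = -1·48 + 0·-12 + -3·3 = -57
  a_9 = -1·-57 + 0·48 + -3·-12 = 93

-1,0,-3 ; 93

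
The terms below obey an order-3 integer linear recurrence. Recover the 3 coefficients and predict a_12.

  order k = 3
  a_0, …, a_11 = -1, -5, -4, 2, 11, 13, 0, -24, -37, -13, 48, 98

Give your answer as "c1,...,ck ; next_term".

  a_3 = 1·-4 + -1·-5 + -1·-1 = 2
  a_4 = 1·2 + -1·-4 + -1·-5 = 11
  a_5 = 1·11 + -1·2 + -1·-4 = 13
  a_6 = 1·13 + -1·11 + -1·2 = 0
  a_7 = 1·0 + -1·13 + -1·11 = -24
  a_8 = 1·-24 + -1·0 + -1·13 = -37
  a_9 = 1·-37 + -1·-24 + -1·0 = -13
  a_10 = 1·-13 + -1·-37 + -1·-24 = 48
  a_11 = 1·48 + -1·-13 + -1·-37 = 98
  a_12 = 1·98 + -1·48 + -1·-13 = 63

1,-1,-1 ; 63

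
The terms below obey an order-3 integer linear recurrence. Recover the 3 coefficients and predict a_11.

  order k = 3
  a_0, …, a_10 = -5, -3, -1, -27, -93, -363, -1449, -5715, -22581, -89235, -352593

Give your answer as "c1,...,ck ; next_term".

3,3,3 ; -1393227

  a_3 = 3·-1 + 3·-3 + 3·-5 = -27
  a_4 = 3·-27 + 3·-1 + 3·-3 = -93
  a_5 = 3·-93 + 3·-27 + 3·-1 = -363
  a_6 = 3·-363 + 3·-93 + 3·-27 = -1449
  a_7 = 3·-1449 + 3·-363 + 3·-93 = -5715
  a_8 = 3·-5715 + 3·-1449 + 3·-363 = -22581
  a_9 = 3·-22581 + 3·-5715 + 3·-1449 = -89235
  a_10 = 3·-89235 + 3·-22581 + 3·-5715 = -352593
  a_11 = 3·-352593 + 3·-89235 + 3·-22581 = -1393227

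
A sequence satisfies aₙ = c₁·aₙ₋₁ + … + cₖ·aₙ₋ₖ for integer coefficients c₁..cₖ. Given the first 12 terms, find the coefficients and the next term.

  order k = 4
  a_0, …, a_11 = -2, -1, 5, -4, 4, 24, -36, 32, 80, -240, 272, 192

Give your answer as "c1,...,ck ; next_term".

0,0,4,-4 ; -1280

  a_4 = 0·-4 + 0·5 + 4·-1 + -4·-2 = 4
  a_5 = 0·4 + 0·-4 + 4·5 + -4·-1 = 24
  a_6 = 0·24 + 0·4 + 4·-4 + -4·5 = -36
  a_7 = 0·-36 + 0·24 + 4·4 + -4·-4 = 32
  a_8 = 0·32 + 0·-36 + 4·24 + -4·4 = 80
  a_9 = 0·80 + 0·32 + 4·-36 + -4·24 = -240
  a_10 = 0·-240 + 0·80 + 4·32 + -4·-36 = 272
  a_11 = 0·272 + 0·-240 + 4·80 + -4·32 = 192
  a_12 = 0·192 + 0·272 + 4·-240 + -4·80 = -1280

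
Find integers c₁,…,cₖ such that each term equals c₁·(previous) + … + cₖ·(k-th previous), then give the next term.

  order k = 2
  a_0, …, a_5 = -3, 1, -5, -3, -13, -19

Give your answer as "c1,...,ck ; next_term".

1,2 ; -45

  a_2 = 1·1 + 2·-3 = -5
  a_3 = 1·-5 + 2·1 = -3
  a_4 = 1·-3 + 2·-5 = -13
  a_5 = 1·-13 + 2·-3 = -19
  a_6 = 1·-19 + 2·-13 = -45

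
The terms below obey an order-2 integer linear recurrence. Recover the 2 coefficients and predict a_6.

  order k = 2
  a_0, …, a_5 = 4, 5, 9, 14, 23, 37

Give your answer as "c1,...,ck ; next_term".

  a_2 = 1·5 + 1·4 = 9
  a_3 = 1·9 + 1·5 = 14
  a_4 = 1·14 + 1·9 = 23
  a_5 = 1·23 + 1·14 = 37
  a_6 = 1·37 + 1·23 = 60

1,1 ; 60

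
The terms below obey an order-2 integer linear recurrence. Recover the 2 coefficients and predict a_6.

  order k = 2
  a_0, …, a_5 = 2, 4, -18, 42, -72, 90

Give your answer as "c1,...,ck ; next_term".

  a_2 = -3·4 + -3·2 = -18
  a_3 = -3·-18 + -3·4 = 42
  a_4 = -3·42 + -3·-18 = -72
  a_5 = -3·-72 + -3·42 = 90
  a_6 = -3·90 + -3·-72 = -54

-3,-3 ; -54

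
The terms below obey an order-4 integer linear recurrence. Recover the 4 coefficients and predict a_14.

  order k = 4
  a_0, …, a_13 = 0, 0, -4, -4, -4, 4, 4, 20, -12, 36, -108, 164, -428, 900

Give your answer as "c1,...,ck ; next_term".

-1,2,-2,-2 ; -1868

  a_4 = -1·-4 + 2·-4 + -2·0 + -2·0 = -4
  a_5 = -1·-4 + 2·-4 + -2·-4 + -2·0 = 4
  a_6 = -1·4 + 2·-4 + -2·-4 + -2·-4 = 4
  a_7 = -1·4 + 2·4 + -2·-4 + -2·-4 = 20
  a_8 = -1·20 + 2·4 + -2·4 + -2·-4 = -12
  a_9 = -1·-12 + 2·20 + -2·4 + -2·4 = 36
  a_10 = -1·36 + 2·-12 + -2·20 + -2·4 = -108
  a_11 = -1·-108 + 2·36 + -2·-12 + -2·20 = 164
  a_12 = -1·164 + 2·-108 + -2·36 + -2·-12 = -428
  a_13 = -1·-428 + 2·164 + -2·-108 + -2·36 = 900
  a_14 = -1·900 + 2·-428 + -2·164 + -2·-108 = -1868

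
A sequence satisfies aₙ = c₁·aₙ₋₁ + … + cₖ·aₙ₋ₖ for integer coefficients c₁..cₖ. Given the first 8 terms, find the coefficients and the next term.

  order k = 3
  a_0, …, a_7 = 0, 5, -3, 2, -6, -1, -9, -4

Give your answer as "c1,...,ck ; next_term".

  a_3 = 1·-3 + 1·5 + -1·0 = 2
  a_4 = 1·2 + 1·-3 + -1·5 = -6
  a_5 = 1·-6 + 1·2 + -1·-3 = -1
  a_6 = 1·-1 + 1·-6 + -1·2 = -9
  a_7 = 1·-9 + 1·-1 + -1·-6 = -4
  a_8 = 1·-4 + 1·-9 + -1·-1 = -12

1,1,-1 ; -12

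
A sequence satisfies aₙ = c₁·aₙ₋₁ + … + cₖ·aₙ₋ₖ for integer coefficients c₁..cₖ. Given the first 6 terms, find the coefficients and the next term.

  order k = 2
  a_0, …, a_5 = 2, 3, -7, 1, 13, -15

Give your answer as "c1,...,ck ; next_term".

  a_2 = -1·3 + -2·2 = -7
  a_3 = -1·-7 + -2·3 = 1
  a_4 = -1·1 + -2·-7 = 13
  a_5 = -1·13 + -2·1 = -15
  a_6 = -1·-15 + -2·13 = -11

-1,-2 ; -11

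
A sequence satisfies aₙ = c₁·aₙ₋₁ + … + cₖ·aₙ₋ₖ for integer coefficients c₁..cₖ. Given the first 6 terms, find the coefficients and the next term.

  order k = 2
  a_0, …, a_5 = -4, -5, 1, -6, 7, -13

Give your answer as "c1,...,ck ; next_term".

-1,1 ; 20

  a_2 = -1·-5 + 1·-4 = 1
  a_3 = -1·1 + 1·-5 = -6
  a_4 = -1·-6 + 1·1 = 7
  a_5 = -1·7 + 1·-6 = -13
  a_6 = -1·-13 + 1·7 = 20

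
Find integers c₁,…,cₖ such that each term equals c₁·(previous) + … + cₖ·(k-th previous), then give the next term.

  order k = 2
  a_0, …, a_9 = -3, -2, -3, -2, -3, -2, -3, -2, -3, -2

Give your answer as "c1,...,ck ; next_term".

0,1 ; -3

  a_2 = 0·-2 + 1·-3 = -3
  a_3 = 0·-3 + 1·-2 = -2
  a_4 = 0·-2 + 1·-3 = -3
  a_5 = 0·-3 + 1·-2 = -2
  a_6 = 0·-2 + 1·-3 = -3
  a_7 = 0·-3 + 1·-2 = -2
  a_8 = 0·-2 + 1·-3 = -3
  a_9 = 0·-3 + 1·-2 = -2
  a_10 = 0·-2 + 1·-3 = -3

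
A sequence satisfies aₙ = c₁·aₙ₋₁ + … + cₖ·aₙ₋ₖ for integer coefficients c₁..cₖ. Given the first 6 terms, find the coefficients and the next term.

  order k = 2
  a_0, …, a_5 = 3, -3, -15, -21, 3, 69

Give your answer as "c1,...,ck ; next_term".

  a_2 = 2·-3 + -3·3 = -15
  a_3 = 2·-15 + -3·-3 = -21
  a_4 = 2·-21 + -3·-15 = 3
  a_5 = 2·3 + -3·-21 = 69
  a_6 = 2·69 + -3·3 = 129

2,-3 ; 129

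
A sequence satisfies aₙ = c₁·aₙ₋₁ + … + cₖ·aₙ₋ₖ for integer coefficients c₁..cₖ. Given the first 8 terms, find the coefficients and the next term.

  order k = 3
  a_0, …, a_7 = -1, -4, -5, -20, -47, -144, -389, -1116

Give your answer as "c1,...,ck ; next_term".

  a_3 = 2·-5 + 3·-4 + -2·-1 = -20
  a_4 = 2·-20 + 3·-5 + -2·-4 = -47
  a_5 = 2·-47 + 3·-20 + -2·-5 = -144
  a_6 = 2·-144 + 3·-47 + -2·-20 = -389
  a_7 = 2·-389 + 3·-144 + -2·-47 = -1116
  a_8 = 2·-1116 + 3·-389 + -2·-144 = -3111

2,3,-2 ; -3111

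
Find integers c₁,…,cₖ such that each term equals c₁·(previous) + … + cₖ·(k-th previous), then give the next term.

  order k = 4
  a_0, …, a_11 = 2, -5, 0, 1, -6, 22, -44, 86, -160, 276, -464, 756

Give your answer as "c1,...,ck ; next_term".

  a_4 = -2·1 + 0·0 + 0·-5 + -2·2 = -6
  a_5 = -2·-6 + 0·1 + 0·0 + -2·-5 = 22
  a_6 = -2·22 + 0·-6 + 0·1 + -2·0 = -44
  a_7 = -2·-44 + 0·22 + 0·-6 + -2·1 = 86
  a_8 = -2·86 + 0·-44 + 0·22 + -2·-6 = -160
  a_9 = -2·-160 + 0·86 + 0·-44 + -2·22 = 276
  a_10 = -2·276 + 0·-160 + 0·86 + -2·-44 = -464
  a_11 = -2·-464 + 0·276 + 0·-160 + -2·86 = 756
  a_12 = -2·756 + 0·-464 + 0·276 + -2·-160 = -1192

-2,0,0,-2 ; -1192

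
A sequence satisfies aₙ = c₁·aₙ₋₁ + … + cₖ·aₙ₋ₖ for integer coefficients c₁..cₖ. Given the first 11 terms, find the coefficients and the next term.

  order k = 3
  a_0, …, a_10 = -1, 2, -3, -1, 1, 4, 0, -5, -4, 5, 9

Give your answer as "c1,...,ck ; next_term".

  a_3 = 0·-3 + -1·2 + -1·-1 = -1
  a_4 = 0·-1 + -1·-3 + -1·2 = 1
  a_5 = 0·1 + -1·-1 + -1·-3 = 4
  a_6 = 0·4 + -1·1 + -1·-1 = 0
  a_7 = 0·0 + -1·4 + -1·1 = -5
  a_8 = 0·-5 + -1·0 + -1·4 = -4
  a_9 = 0·-4 + -1·-5 + -1·0 = 5
  a_10 = 0·5 + -1·-4 + -1·-5 = 9
  a_11 = 0·9 + -1·5 + -1·-4 = -1

0,-1,-1 ; -1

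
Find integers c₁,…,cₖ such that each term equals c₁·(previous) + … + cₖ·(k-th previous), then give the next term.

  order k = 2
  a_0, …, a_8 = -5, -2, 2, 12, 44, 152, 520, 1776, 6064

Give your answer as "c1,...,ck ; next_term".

4,-2 ; 20704

  a_2 = 4·-2 + -2·-5 = 2
  a_3 = 4·2 + -2·-2 = 12
  a_4 = 4·12 + -2·2 = 44
  a_5 = 4·44 + -2·12 = 152
  a_6 = 4·152 + -2·44 = 520
  a_7 = 4·520 + -2·152 = 1776
  a_8 = 4·1776 + -2·520 = 6064
  a_9 = 4·6064 + -2·1776 = 20704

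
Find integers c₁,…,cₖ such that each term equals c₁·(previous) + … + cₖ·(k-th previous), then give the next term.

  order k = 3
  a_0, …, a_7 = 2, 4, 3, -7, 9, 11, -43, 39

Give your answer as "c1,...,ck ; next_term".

  a_3 = -1·3 + -2·4 + 2·2 = -7
  a_4 = -1·-7 + -2·3 + 2·4 = 9
  a_5 = -1·9 + -2·-7 + 2·3 = 11
  a_6 = -1·11 + -2·9 + 2·-7 = -43
  a_7 = -1·-43 + -2·11 + 2·9 = 39
  a_8 = -1·39 + -2·-43 + 2·11 = 69

-1,-2,2 ; 69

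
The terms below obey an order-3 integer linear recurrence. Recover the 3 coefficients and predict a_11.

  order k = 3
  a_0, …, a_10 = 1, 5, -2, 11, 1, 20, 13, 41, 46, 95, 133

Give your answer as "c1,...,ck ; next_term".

  a_3 = 0·-2 + 2·5 + 1·1 = 11
  a_4 = 0·11 + 2·-2 + 1·5 = 1
  a_5 = 0·1 + 2·11 + 1·-2 = 20
  a_6 = 0·20 + 2·1 + 1·11 = 13
  a_7 = 0·13 + 2·20 + 1·1 = 41
  a_8 = 0·41 + 2·13 + 1·20 = 46
  a_9 = 0·46 + 2·41 + 1·13 = 95
  a_10 = 0·95 + 2·46 + 1·41 = 133
  a_11 = 0·133 + 2·95 + 1·46 = 236

0,2,1 ; 236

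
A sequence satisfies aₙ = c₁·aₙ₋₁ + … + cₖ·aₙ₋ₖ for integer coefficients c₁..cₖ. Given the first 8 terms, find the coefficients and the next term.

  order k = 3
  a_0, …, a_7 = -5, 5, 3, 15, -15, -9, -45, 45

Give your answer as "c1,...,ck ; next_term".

0,0,-3 ; 27

  a_3 = 0·3 + 0·5 + -3·-5 = 15
  a_4 = 0·15 + 0·3 + -3·5 = -15
  a_5 = 0·-15 + 0·15 + -3·3 = -9
  a_6 = 0·-9 + 0·-15 + -3·15 = -45
  a_7 = 0·-45 + 0·-9 + -3·-15 = 45
  a_8 = 0·45 + 0·-45 + -3·-9 = 27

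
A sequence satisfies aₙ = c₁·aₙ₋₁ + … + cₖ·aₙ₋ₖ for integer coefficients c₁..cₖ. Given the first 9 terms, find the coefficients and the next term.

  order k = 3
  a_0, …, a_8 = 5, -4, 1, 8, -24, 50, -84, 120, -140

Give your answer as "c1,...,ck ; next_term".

-2,0,2 ; 112

  a_3 = -2·1 + 0·-4 + 2·5 = 8
  a_4 = -2·8 + 0·1 + 2·-4 = -24
  a_5 = -2·-24 + 0·8 + 2·1 = 50
  a_6 = -2·50 + 0·-24 + 2·8 = -84
  a_7 = -2·-84 + 0·50 + 2·-24 = 120
  a_8 = -2·120 + 0·-84 + 2·50 = -140
  a_9 = -2·-140 + 0·120 + 2·-84 = 112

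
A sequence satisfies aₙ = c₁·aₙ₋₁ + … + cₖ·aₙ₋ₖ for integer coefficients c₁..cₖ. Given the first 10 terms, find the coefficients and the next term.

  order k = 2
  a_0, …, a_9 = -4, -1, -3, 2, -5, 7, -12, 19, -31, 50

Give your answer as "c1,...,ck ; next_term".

-1,1 ; -81

  a_2 = -1·-1 + 1·-4 = -3
  a_3 = -1·-3 + 1·-1 = 2
  a_4 = -1·2 + 1·-3 = -5
  a_5 = -1·-5 + 1·2 = 7
  a_6 = -1·7 + 1·-5 = -12
  a_7 = -1·-12 + 1·7 = 19
  a_8 = -1·19 + 1·-12 = -31
  a_9 = -1·-31 + 1·19 = 50
  a_10 = -1·50 + 1·-31 = -81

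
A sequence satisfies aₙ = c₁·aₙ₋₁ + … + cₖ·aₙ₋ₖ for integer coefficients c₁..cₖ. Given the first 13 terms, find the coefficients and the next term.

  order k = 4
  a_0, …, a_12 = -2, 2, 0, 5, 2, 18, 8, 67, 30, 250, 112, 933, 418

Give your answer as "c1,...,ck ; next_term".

0,4,0,-1 ; 3482

  a_4 = 0·5 + 4·0 + 0·2 + -1·-2 = 2
  a_5 = 0·2 + 4·5 + 0·0 + -1·2 = 18
  a_6 = 0·18 + 4·2 + 0·5 + -1·0 = 8
  a_7 = 0·8 + 4·18 + 0·2 + -1·5 = 67
  a_8 = 0·67 + 4·8 + 0·18 + -1·2 = 30
  a_9 = 0·30 + 4·67 + 0·8 + -1·18 = 250
  a_10 = 0·250 + 4·30 + 0·67 + -1·8 = 112
  a_11 = 0·112 + 4·250 + 0·30 + -1·67 = 933
  a_12 = 0·933 + 4·112 + 0·250 + -1·30 = 418
  a_13 = 0·418 + 4·933 + 0·112 + -1·250 = 3482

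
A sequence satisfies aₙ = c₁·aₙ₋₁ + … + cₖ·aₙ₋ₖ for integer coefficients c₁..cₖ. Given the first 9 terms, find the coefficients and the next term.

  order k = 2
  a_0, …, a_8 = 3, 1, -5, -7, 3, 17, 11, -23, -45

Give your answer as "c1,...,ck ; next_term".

  a_2 = 1·1 + -2·3 = -5
  a_3 = 1·-5 + -2·1 = -7
  a_4 = 1·-7 + -2·-5 = 3
  a_5 = 1·3 + -2·-7 = 17
  a_6 = 1·17 + -2·3 = 11
  a_7 = 1·11 + -2·17 = -23
  a_8 = 1·-23 + -2·11 = -45
  a_9 = 1·-45 + -2·-23 = 1

1,-2 ; 1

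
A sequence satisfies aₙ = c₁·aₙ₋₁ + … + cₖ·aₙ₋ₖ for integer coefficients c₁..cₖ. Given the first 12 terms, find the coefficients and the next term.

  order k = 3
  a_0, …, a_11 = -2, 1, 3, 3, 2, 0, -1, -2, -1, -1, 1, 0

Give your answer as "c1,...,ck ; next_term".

  a_3 = 0·3 + 1·1 + -1·-2 = 3
  a_4 = 0·3 + 1·3 + -1·1 = 2
  a_5 = 0·2 + 1·3 + -1·3 = 0
  a_6 = 0·0 + 1·2 + -1·3 = -1
  a_7 = 0·-1 + 1·0 + -1·2 = -2
  a_8 = 0·-2 + 1·-1 + -1·0 = -1
  a_9 = 0·-1 + 1·-2 + -1·-1 = -1
  a_10 = 0·-1 + 1·-1 + -1·-2 = 1
  a_11 = 0·1 + 1·-1 + -1·-1 = 0
  a_12 = 0·0 + 1·1 + -1·-1 = 2

0,1,-1 ; 2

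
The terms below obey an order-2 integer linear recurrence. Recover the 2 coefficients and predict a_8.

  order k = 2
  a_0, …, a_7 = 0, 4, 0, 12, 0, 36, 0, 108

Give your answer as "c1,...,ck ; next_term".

  a_2 = 0·4 + 3·0 = 0
  a_3 = 0·0 + 3·4 = 12
  a_4 = 0·12 + 3·0 = 0
  a_5 = 0·0 + 3·12 = 36
  a_6 = 0·36 + 3·0 = 0
  a_7 = 0·0 + 3·36 = 108
  a_8 = 0·108 + 3·0 = 0

0,3 ; 0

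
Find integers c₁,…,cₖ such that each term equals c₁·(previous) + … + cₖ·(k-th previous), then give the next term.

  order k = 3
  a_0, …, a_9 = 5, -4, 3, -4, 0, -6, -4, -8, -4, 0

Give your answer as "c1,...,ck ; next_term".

2,0,-2 ; 16

  a_3 = 2·3 + 0·-4 + -2·5 = -4
  a_4 = 2·-4 + 0·3 + -2·-4 = 0
  a_5 = 2·0 + 0·-4 + -2·3 = -6
  a_6 = 2·-6 + 0·0 + -2·-4 = -4
  a_7 = 2·-4 + 0·-6 + -2·0 = -8
  a_8 = 2·-8 + 0·-4 + -2·-6 = -4
  a_9 = 2·-4 + 0·-8 + -2·-4 = 0
  a_10 = 2·0 + 0·-4 + -2·-8 = 16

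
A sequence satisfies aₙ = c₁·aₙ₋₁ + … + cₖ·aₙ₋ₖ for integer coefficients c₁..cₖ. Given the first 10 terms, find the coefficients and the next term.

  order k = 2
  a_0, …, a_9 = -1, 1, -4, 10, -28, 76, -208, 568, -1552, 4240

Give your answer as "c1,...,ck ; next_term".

-2,2 ; -11584

  a_2 = -2·1 + 2·-1 = -4
  a_3 = -2·-4 + 2·1 = 10
  a_4 = -2·10 + 2·-4 = -28
  a_5 = -2·-28 + 2·10 = 76
  a_6 = -2·76 + 2·-28 = -208
  a_7 = -2·-208 + 2·76 = 568
  a_8 = -2·568 + 2·-208 = -1552
  a_9 = -2·-1552 + 2·568 = 4240
  a_10 = -2·4240 + 2·-1552 = -11584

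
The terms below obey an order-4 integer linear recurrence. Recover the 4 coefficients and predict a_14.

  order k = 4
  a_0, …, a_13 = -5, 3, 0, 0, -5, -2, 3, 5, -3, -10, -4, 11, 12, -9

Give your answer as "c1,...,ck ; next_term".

  a_4 = 1·0 + -1·0 + 0·3 + 1·-5 = -5
  a_5 = 1·-5 + -1·0 + 0·0 + 1·3 = -2
  a_6 = 1·-2 + -1·-5 + 0·0 + 1·0 = 3
  a_7 = 1·3 + -1·-2 + 0·-5 + 1·0 = 5
  a_8 = 1·5 + -1·3 + 0·-2 + 1·-5 = -3
  a_9 = 1·-3 + -1·5 + 0·3 + 1·-2 = -10
  a_10 = 1·-10 + -1·-3 + 0·5 + 1·3 = -4
  a_11 = 1·-4 + -1·-10 + 0·-3 + 1·5 = 11
  a_12 = 1·11 + -1·-4 + 0·-10 + 1·-3 = 12
  a_13 = 1·12 + -1·11 + 0·-4 + 1·-10 = -9
  a_14 = 1·-9 + -1·12 + 0·11 + 1·-4 = -25

1,-1,0,1 ; -25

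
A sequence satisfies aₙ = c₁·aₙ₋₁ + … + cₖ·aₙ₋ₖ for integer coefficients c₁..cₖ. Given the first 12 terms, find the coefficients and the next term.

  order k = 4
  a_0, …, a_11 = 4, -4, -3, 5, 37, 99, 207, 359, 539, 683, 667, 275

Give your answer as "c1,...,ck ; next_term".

  a_4 = 3·5 + -2·-3 + -2·-4 + 2·4 = 37
  a_5 = 3·37 + -2·5 + -2·-3 + 2·-4 = 99
  a_6 = 3·99 + -2·37 + -2·5 + 2·-3 = 207
  a_7 = 3·207 + -2·99 + -2·37 + 2·5 = 359
  a_8 = 3·359 + -2·207 + -2·99 + 2·37 = 539
  a_9 = 3·539 + -2·359 + -2·207 + 2·99 = 683
  a_10 = 3·683 + -2·539 + -2·359 + 2·207 = 667
  a_11 = 3·667 + -2·683 + -2·539 + 2·359 = 275
  a_12 = 3·275 + -2·667 + -2·683 + 2·539 = -797

3,-2,-2,2 ; -797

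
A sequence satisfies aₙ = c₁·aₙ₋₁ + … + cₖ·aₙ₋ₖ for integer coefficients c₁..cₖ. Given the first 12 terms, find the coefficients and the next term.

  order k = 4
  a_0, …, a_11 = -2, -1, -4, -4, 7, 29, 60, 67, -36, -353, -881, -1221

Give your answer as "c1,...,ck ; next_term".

2,-2,-1,-3 ; -219

  a_4 = 2·-4 + -2·-4 + -1·-1 + -3·-2 = 7
  a_5 = 2·7 + -2·-4 + -1·-4 + -3·-1 = 29
  a_6 = 2·29 + -2·7 + -1·-4 + -3·-4 = 60
  a_7 = 2·60 + -2·29 + -1·7 + -3·-4 = 67
  a_8 = 2·67 + -2·60 + -1·29 + -3·7 = -36
  a_9 = 2·-36 + -2·67 + -1·60 + -3·29 = -353
  a_10 = 2·-353 + -2·-36 + -1·67 + -3·60 = -881
  a_11 = 2·-881 + -2·-353 + -1·-36 + -3·67 = -1221
  a_12 = 2·-1221 + -2·-881 + -1·-353 + -3·-36 = -219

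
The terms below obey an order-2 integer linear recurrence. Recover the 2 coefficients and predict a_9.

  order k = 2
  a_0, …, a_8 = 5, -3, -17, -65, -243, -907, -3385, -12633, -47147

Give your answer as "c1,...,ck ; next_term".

4,-1 ; -175955

  a_2 = 4·-3 + -1·5 = -17
  a_3 = 4·-17 + -1·-3 = -65
  a_4 = 4·-65 + -1·-17 = -243
  a_5 = 4·-243 + -1·-65 = -907
  a_6 = 4·-907 + -1·-243 = -3385
  a_7 = 4·-3385 + -1·-907 = -12633
  a_8 = 4·-12633 + -1·-3385 = -47147
  a_9 = 4·-47147 + -1·-12633 = -175955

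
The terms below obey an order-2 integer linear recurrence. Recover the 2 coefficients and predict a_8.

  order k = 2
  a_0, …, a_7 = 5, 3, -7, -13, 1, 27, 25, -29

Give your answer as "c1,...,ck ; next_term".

1,-2 ; -79

  a_2 = 1·3 + -2·5 = -7
  a_3 = 1·-7 + -2·3 = -13
  a_4 = 1·-13 + -2·-7 = 1
  a_5 = 1·1 + -2·-13 = 27
  a_6 = 1·27 + -2·1 = 25
  a_7 = 1·25 + -2·27 = -29
  a_8 = 1·-29 + -2·25 = -79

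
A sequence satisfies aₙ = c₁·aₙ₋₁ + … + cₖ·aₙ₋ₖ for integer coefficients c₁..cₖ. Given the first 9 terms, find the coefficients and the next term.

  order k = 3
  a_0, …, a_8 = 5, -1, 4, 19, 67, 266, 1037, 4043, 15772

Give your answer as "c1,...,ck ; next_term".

3,3,2 ; 61519

  a_3 = 3·4 + 3·-1 + 2·5 = 19
  a_4 = 3·19 + 3·4 + 2·-1 = 67
  a_5 = 3·67 + 3·19 + 2·4 = 266
  a_6 = 3·266 + 3·67 + 2·19 = 1037
  a_7 = 3·1037 + 3·266 + 2·67 = 4043
  a_8 = 3·4043 + 3·1037 + 2·266 = 15772
  a_9 = 3·15772 + 3·4043 + 2·1037 = 61519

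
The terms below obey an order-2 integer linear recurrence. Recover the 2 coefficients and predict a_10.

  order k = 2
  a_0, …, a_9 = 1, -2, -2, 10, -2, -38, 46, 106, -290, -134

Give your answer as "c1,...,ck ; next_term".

  a_2 = -1·-2 + -4·1 = -2
  a_3 = -1·-2 + -4·-2 = 10
  a_4 = -1·10 + -4·-2 = -2
  a_5 = -1·-2 + -4·10 = -38
  a_6 = -1·-38 + -4·-2 = 46
  a_7 = -1·46 + -4·-38 = 106
  a_8 = -1·106 + -4·46 = -290
  a_9 = -1·-290 + -4·106 = -134
  a_10 = -1·-134 + -4·-290 = 1294

-1,-4 ; 1294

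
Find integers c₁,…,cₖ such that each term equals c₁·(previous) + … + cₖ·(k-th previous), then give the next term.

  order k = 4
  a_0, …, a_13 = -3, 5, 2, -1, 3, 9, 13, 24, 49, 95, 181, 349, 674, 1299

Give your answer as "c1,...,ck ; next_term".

  a_4 = 1·-1 + 1·2 + 1·5 + 1·-3 = 3
  a_5 = 1·3 + 1·-1 + 1·2 + 1·5 = 9
  a_6 = 1·9 + 1·3 + 1·-1 + 1·2 = 13
  a_7 = 1·13 + 1·9 + 1·3 + 1·-1 = 24
  a_8 = 1·24 + 1·13 + 1·9 + 1·3 = 49
  a_9 = 1·49 + 1·24 + 1·13 + 1·9 = 95
  a_10 = 1·95 + 1·49 + 1·24 + 1·13 = 181
  a_11 = 1·181 + 1·95 + 1·49 + 1·24 = 349
  a_12 = 1·349 + 1·181 + 1·95 + 1·49 = 674
  a_13 = 1·674 + 1·349 + 1·181 + 1·95 = 1299
  a_14 = 1·1299 + 1·674 + 1·349 + 1·181 = 2503

1,1,1,1 ; 2503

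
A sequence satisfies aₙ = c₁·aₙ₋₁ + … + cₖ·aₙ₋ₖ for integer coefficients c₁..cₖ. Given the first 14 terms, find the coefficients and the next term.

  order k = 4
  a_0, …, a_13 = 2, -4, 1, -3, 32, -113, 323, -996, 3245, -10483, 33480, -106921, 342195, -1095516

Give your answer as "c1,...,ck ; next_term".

  a_4 = -3·-3 + -1·1 + -4·-4 + 4·2 = 32
  a_5 = -3·32 + -1·-3 + -4·1 + 4·-4 = -113
  a_6 = -3·-113 + -1·32 + -4·-3 + 4·1 = 323
  a_7 = -3·323 + -1·-113 + -4·32 + 4·-3 = -996
  a_8 = -3·-996 + -1·323 + -4·-113 + 4·32 = 3245
  a_9 = -3·3245 + -1·-996 + -4·323 + 4·-113 = -10483
  a_10 = -3·-10483 + -1·3245 + -4·-996 + 4·323 = 33480
  a_11 = -3·33480 + -1·-10483 + -4·3245 + 4·-996 = -106921
  a_12 = -3·-106921 + -1·33480 + -4·-10483 + 4·3245 = 342195
  a_13 = -3·342195 + -1·-106921 + -4·33480 + 4·-10483 = -1095516
  a_14 = -3·-1095516 + -1·342195 + -4·-106921 + 4·33480 = 3505957

-3,-1,-4,4 ; 3505957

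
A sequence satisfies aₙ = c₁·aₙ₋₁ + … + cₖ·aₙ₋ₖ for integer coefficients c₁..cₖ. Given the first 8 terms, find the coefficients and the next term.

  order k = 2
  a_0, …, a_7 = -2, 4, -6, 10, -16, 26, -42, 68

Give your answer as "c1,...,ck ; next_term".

-1,1 ; -110

  a_2 = -1·4 + 1·-2 = -6
  a_3 = -1·-6 + 1·4 = 10
  a_4 = -1·10 + 1·-6 = -16
  a_5 = -1·-16 + 1·10 = 26
  a_6 = -1·26 + 1·-16 = -42
  a_7 = -1·-42 + 1·26 = 68
  a_8 = -1·68 + 1·-42 = -110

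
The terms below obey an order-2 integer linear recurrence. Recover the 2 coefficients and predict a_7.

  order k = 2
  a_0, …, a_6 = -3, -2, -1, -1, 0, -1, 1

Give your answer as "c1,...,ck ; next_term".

-1,1 ; -2

  a_2 = -1·-2 + 1·-3 = -1
  a_3 = -1·-1 + 1·-2 = -1
  a_4 = -1·-1 + 1·-1 = 0
  a_5 = -1·0 + 1·-1 = -1
  a_6 = -1·-1 + 1·0 = 1
  a_7 = -1·1 + 1·-1 = -2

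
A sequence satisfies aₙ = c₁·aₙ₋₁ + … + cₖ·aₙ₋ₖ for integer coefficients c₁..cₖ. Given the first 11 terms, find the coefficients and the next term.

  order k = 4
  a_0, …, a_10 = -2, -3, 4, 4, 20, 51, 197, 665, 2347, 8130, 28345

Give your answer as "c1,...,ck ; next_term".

  a_4 = 3·4 + 2·4 + -2·-3 + 3·-2 = 20
  a_5 = 3·20 + 2·4 + -2·4 + 3·-3 = 51
  a_6 = 3·51 + 2·20 + -2·4 + 3·4 = 197
  a_7 = 3·197 + 2·51 + -2·20 + 3·4 = 665
  a_8 = 3·665 + 2·197 + -2·51 + 3·20 = 2347
  a_9 = 3·2347 + 2·665 + -2·197 + 3·51 = 8130
  a_10 = 3·8130 + 2·2347 + -2·665 + 3·197 = 28345
  a_11 = 3·28345 + 2·8130 + -2·2347 + 3·665 = 98596

3,2,-2,3 ; 98596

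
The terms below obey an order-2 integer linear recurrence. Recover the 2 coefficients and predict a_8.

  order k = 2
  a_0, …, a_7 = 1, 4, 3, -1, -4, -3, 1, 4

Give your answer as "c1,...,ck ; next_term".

1,-1 ; 3

  a_2 = 1·4 + -1·1 = 3
  a_3 = 1·3 + -1·4 = -1
  a_4 = 1·-1 + -1·3 = -4
  a_5 = 1·-4 + -1·-1 = -3
  a_6 = 1·-3 + -1·-4 = 1
  a_7 = 1·1 + -1·-3 = 4
  a_8 = 1·4 + -1·1 = 3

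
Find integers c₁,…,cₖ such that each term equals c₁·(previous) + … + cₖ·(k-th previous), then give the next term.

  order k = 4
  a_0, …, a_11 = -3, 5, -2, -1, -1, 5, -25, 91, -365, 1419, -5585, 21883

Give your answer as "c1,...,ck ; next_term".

  a_4 = -3·-1 + 4·-2 + 2·5 + 2·-3 = -1
  a_5 = -3·-1 + 4·-1 + 2·-2 + 2·5 = 5
  a_6 = -3·5 + 4·-1 + 2·-1 + 2·-2 = -25
  a_7 = -3·-25 + 4·5 + 2·-1 + 2·-1 = 91
  a_8 = -3·91 + 4·-25 + 2·5 + 2·-1 = -365
  a_9 = -3·-365 + 4·91 + 2·-25 + 2·5 = 1419
  a_10 = -3·1419 + 4·-365 + 2·91 + 2·-25 = -5585
  a_11 = -3·-5585 + 4·1419 + 2·-365 + 2·91 = 21883
  a_12 = -3·21883 + 4·-5585 + 2·1419 + 2·-365 = -85881

-3,4,2,2 ; -85881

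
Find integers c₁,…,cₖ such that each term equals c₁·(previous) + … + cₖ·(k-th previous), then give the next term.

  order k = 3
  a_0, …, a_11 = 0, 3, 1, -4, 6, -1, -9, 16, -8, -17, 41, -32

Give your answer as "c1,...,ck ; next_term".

-1,-1,1 ; -26

  a_3 = -1·1 + -1·3 + 1·0 = -4
  a_4 = -1·-4 + -1·1 + 1·3 = 6
  a_5 = -1·6 + -1·-4 + 1·1 = -1
  a_6 = -1·-1 + -1·6 + 1·-4 = -9
  a_7 = -1·-9 + -1·-1 + 1·6 = 16
  a_8 = -1·16 + -1·-9 + 1·-1 = -8
  a_9 = -1·-8 + -1·16 + 1·-9 = -17
  a_10 = -1·-17 + -1·-8 + 1·16 = 41
  a_11 = -1·41 + -1·-17 + 1·-8 = -32
  a_12 = -1·-32 + -1·41 + 1·-17 = -26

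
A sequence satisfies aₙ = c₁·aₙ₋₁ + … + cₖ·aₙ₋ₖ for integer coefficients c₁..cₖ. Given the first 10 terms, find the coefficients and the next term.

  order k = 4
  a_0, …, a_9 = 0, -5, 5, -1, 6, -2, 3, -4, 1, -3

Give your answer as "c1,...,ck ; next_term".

-1,1,0,-1 ; 1

  a_4 = -1·-1 + 1·5 + 0·-5 + -1·0 = 6
  a_5 = -1·6 + 1·-1 + 0·5 + -1·-5 = -2
  a_6 = -1·-2 + 1·6 + 0·-1 + -1·5 = 3
  a_7 = -1·3 + 1·-2 + 0·6 + -1·-1 = -4
  a_8 = -1·-4 + 1·3 + 0·-2 + -1·6 = 1
  a_9 = -1·1 + 1·-4 + 0·3 + -1·-2 = -3
  a_10 = -1·-3 + 1·1 + 0·-4 + -1·3 = 1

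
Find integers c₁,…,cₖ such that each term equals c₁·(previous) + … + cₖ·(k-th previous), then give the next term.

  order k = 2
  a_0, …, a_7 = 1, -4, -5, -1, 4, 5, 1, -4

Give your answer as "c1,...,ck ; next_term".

1,-1 ; -5

  a_2 = 1·-4 + -1·1 = -5
  a_3 = 1·-5 + -1·-4 = -1
  a_4 = 1·-1 + -1·-5 = 4
  a_5 = 1·4 + -1·-1 = 5
  a_6 = 1·5 + -1·4 = 1
  a_7 = 1·1 + -1·5 = -4
  a_8 = 1·-4 + -1·1 = -5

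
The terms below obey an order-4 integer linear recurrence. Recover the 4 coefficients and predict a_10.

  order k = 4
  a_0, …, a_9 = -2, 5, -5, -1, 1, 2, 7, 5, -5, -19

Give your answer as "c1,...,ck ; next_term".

1,-1,-1,-1 ; -26

  a_4 = 1·-1 + -1·-5 + -1·5 + -1·-2 = 1
  a_5 = 1·1 + -1·-1 + -1·-5 + -1·5 = 2
  a_6 = 1·2 + -1·1 + -1·-1 + -1·-5 = 7
  a_7 = 1·7 + -1·2 + -1·1 + -1·-1 = 5
  a_8 = 1·5 + -1·7 + -1·2 + -1·1 = -5
  a_9 = 1·-5 + -1·5 + -1·7 + -1·2 = -19
  a_10 = 1·-19 + -1·-5 + -1·5 + -1·7 = -26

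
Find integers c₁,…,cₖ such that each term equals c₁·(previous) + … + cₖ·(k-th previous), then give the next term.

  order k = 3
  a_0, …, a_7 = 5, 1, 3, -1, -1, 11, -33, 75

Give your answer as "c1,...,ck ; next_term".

-3,-2,2 ; -137

  a_3 = -3·3 + -2·1 + 2·5 = -1
  a_4 = -3·-1 + -2·3 + 2·1 = -1
  a_5 = -3·-1 + -2·-1 + 2·3 = 11
  a_6 = -3·11 + -2·-1 + 2·-1 = -33
  a_7 = -3·-33 + -2·11 + 2·-1 = 75
  a_8 = -3·75 + -2·-33 + 2·11 = -137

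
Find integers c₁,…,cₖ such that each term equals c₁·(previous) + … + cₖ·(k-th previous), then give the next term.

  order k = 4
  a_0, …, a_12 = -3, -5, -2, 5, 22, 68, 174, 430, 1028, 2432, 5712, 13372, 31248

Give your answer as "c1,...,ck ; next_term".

2,2,-2,-2 ; 72952

  a_4 = 2·5 + 2·-2 + -2·-5 + -2·-3 = 22
  a_5 = 2·22 + 2·5 + -2·-2 + -2·-5 = 68
  a_6 = 2·68 + 2·22 + -2·5 + -2·-2 = 174
  a_7 = 2·174 + 2·68 + -2·22 + -2·5 = 430
  a_8 = 2·430 + 2·174 + -2·68 + -2·22 = 1028
  a_9 = 2·1028 + 2·430 + -2·174 + -2·68 = 2432
  a_10 = 2·2432 + 2·1028 + -2·430 + -2·174 = 5712
  a_11 = 2·5712 + 2·2432 + -2·1028 + -2·430 = 13372
  a_12 = 2·13372 + 2·5712 + -2·2432 + -2·1028 = 31248
  a_13 = 2·31248 + 2·13372 + -2·5712 + -2·2432 = 72952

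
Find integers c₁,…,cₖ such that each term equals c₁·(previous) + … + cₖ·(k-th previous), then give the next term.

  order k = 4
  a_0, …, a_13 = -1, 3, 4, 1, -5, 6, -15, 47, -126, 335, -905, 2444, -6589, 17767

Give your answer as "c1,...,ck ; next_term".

  a_4 = -2·1 + 1·4 + -2·3 + 1·-1 = -5
  a_5 = -2·-5 + 1·1 + -2·4 + 1·3 = 6
  a_6 = -2·6 + 1·-5 + -2·1 + 1·4 = -15
  a_7 = -2·-15 + 1·6 + -2·-5 + 1·1 = 47
  a_8 = -2·47 + 1·-15 + -2·6 + 1·-5 = -126
  a_9 = -2·-126 + 1·47 + -2·-15 + 1·6 = 335
  a_10 = -2·335 + 1·-126 + -2·47 + 1·-15 = -905
  a_11 = -2·-905 + 1·335 + -2·-126 + 1·47 = 2444
  a_12 = -2·2444 + 1·-905 + -2·335 + 1·-126 = -6589
  a_13 = -2·-6589 + 1·2444 + -2·-905 + 1·335 = 17767
  a_14 = -2·17767 + 1·-6589 + -2·2444 + 1·-905 = -47916

-2,1,-2,1 ; -47916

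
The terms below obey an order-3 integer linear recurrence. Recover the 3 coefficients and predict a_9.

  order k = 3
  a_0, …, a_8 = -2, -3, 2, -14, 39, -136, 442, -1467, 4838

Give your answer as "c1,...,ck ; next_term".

-2,4,-1 ; -15986

  a_3 = -2·2 + 4·-3 + -1·-2 = -14
  a_4 = -2·-14 + 4·2 + -1·-3 = 39
  a_5 = -2·39 + 4·-14 + -1·2 = -136
  a_6 = -2·-136 + 4·39 + -1·-14 = 442
  a_7 = -2·442 + 4·-136 + -1·39 = -1467
  a_8 = -2·-1467 + 4·442 + -1·-136 = 4838
  a_9 = -2·4838 + 4·-1467 + -1·442 = -15986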